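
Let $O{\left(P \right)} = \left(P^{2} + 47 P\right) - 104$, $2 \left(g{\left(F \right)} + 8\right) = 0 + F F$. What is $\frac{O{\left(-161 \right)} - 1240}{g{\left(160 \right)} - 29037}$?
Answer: $- \frac{378}{361} \approx -1.0471$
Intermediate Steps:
$g{\left(F \right)} = -8 + \frac{F^{2}}{2}$ ($g{\left(F \right)} = -8 + \frac{0 + F F}{2} = -8 + \frac{0 + F^{2}}{2} = -8 + \frac{F^{2}}{2}$)
$O{\left(P \right)} = -104 + P^{2} + 47 P$
$\frac{O{\left(-161 \right)} - 1240}{g{\left(160 \right)} - 29037} = \frac{\left(-104 + \left(-161\right)^{2} + 47 \left(-161\right)\right) - 1240}{\left(-8 + \frac{160^{2}}{2}\right) - 29037} = \frac{\left(-104 + 25921 - 7567\right) - 1240}{\left(-8 + \frac{1}{2} \cdot 25600\right) - 29037} = \frac{18250 - 1240}{\left(-8 + 12800\right) - 29037} = \frac{17010}{12792 - 29037} = \frac{17010}{-16245} = 17010 \left(- \frac{1}{16245}\right) = - \frac{378}{361}$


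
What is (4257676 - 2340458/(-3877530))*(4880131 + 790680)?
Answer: 2753557143833806427/114045 ≈ 2.4144e+13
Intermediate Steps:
(4257676 - 2340458/(-3877530))*(4880131 + 790680) = (4257676 - 2340458*(-1/3877530))*5670811 = (4257676 + 68837/114045)*5670811 = (485566728257/114045)*5670811 = 2753557143833806427/114045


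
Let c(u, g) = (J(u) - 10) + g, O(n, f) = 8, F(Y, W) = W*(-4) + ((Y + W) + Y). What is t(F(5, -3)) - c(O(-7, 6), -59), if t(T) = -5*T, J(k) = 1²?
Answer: -27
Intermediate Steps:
F(Y, W) = -3*W + 2*Y (F(Y, W) = -4*W + ((W + Y) + Y) = -4*W + (W + 2*Y) = -3*W + 2*Y)
J(k) = 1
c(u, g) = -9 + g (c(u, g) = (1 - 10) + g = -9 + g)
t(F(5, -3)) - c(O(-7, 6), -59) = -5*(-3*(-3) + 2*5) - (-9 - 59) = -5*(9 + 10) - 1*(-68) = -5*19 + 68 = -95 + 68 = -27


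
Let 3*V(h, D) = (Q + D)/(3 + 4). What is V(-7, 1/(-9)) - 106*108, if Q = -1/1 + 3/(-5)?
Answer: -1545491/135 ≈ -11448.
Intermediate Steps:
Q = -8/5 (Q = -1*1 + 3*(-1/5) = -1 - 3/5 = -8/5 ≈ -1.6000)
V(h, D) = -8/105 + D/21 (V(h, D) = ((-8/5 + D)/(3 + 4))/3 = ((-8/5 + D)/7)/3 = ((-8/5 + D)*(1/7))/3 = (-8/35 + D/7)/3 = -8/105 + D/21)
V(-7, 1/(-9)) - 106*108 = (-8/105 + (1/21)/(-9)) - 106*108 = (-8/105 + (1/21)*(-1/9)) - 11448 = (-8/105 - 1/189) - 11448 = -11/135 - 11448 = -1545491/135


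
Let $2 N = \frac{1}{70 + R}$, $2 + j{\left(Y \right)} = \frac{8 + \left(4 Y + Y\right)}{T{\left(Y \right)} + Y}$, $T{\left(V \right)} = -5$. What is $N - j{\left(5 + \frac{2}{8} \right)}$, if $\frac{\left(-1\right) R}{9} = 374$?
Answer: $- \frac{889921}{6592} \approx -135.0$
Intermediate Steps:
$R = -3366$ ($R = \left(-9\right) 374 = -3366$)
$j{\left(Y \right)} = -2 + \frac{8 + 5 Y}{-5 + Y}$ ($j{\left(Y \right)} = -2 + \frac{8 + \left(4 Y + Y\right)}{-5 + Y} = -2 + \frac{8 + 5 Y}{-5 + Y}$)
$N = - \frac{1}{6592}$ ($N = \frac{1}{2 \left(70 - 3366\right)} = \frac{1}{2 \left(-3296\right)} = \frac{1}{2} \left(- \frac{1}{3296}\right) = - \frac{1}{6592} \approx -0.0001517$)
$N - j{\left(5 + \frac{2}{8} \right)} = - \frac{1}{6592} - \frac{3 \left(6 + \left(5 + \frac{2}{8}\right)\right)}{-5 + \left(5 + \frac{2}{8}\right)} = - \frac{1}{6592} - \frac{3 \left(6 + \left(5 + 2 \cdot \frac{1}{8}\right)\right)}{-5 + \left(5 + 2 \cdot \frac{1}{8}\right)} = - \frac{1}{6592} - \frac{3 \left(6 + \left(5 + \frac{1}{4}\right)\right)}{-5 + \left(5 + \frac{1}{4}\right)} = - \frac{1}{6592} - \frac{3 \left(6 + \frac{21}{4}\right)}{-5 + \frac{21}{4}} = - \frac{1}{6592} - 3 \frac{1}{\frac{1}{4}} \cdot \frac{45}{4} = - \frac{1}{6592} - 3 \cdot 4 \cdot \frac{45}{4} = - \frac{1}{6592} - 135 = - \frac{889921}{6592}$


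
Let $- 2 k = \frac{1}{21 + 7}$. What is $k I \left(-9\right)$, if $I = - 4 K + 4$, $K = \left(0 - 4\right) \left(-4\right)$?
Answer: $- \frac{135}{14} \approx -9.6429$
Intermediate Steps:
$K = 16$ ($K = \left(-4\right) \left(-4\right) = 16$)
$k = - \frac{1}{56}$ ($k = - \frac{1}{2 \left(21 + 7\right)} = - \frac{1}{2 \cdot 28} = \left(- \frac{1}{2}\right) \frac{1}{28} = - \frac{1}{56} \approx -0.017857$)
$I = -60$ ($I = \left(-4\right) 16 + 4 = -64 + 4 = -60$)
$k I \left(-9\right) = \left(- \frac{1}{56}\right) \left(-60\right) \left(-9\right) = \frac{15}{14} \left(-9\right) = - \frac{135}{14}$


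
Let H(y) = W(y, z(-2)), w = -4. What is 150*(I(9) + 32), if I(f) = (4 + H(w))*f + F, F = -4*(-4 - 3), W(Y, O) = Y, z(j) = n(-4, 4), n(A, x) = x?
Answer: 9000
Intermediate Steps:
z(j) = 4
H(y) = y
F = 28 (F = -4*(-7) = 28)
I(f) = 28 (I(f) = (4 - 4)*f + 28 = 0*f + 28 = 0 + 28 = 28)
150*(I(9) + 32) = 150*(28 + 32) = 150*60 = 9000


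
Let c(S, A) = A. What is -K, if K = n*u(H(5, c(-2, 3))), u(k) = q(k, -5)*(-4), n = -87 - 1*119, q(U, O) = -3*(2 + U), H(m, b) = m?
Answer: 17304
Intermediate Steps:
q(U, O) = -6 - 3*U
n = -206 (n = -87 - 119 = -206)
u(k) = 24 + 12*k (u(k) = (-6 - 3*k)*(-4) = 24 + 12*k)
K = -17304 (K = -206*(24 + 12*5) = -206*(24 + 60) = -206*84 = -17304)
-K = -1*(-17304) = 17304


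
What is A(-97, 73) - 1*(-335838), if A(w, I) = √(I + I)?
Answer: 335838 + √146 ≈ 3.3585e+5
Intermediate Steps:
A(w, I) = √2*√I (A(w, I) = √(2*I) = √2*√I)
A(-97, 73) - 1*(-335838) = √2*√73 - 1*(-335838) = √146 + 335838 = 335838 + √146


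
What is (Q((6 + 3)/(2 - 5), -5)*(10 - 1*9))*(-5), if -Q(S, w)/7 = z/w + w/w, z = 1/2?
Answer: 63/2 ≈ 31.500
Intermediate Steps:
z = ½ ≈ 0.50000
Q(S, w) = -7 - 7/(2*w) (Q(S, w) = -7*(1/(2*w) + w/w) = -7*(1/(2*w) + 1) = -7*(1 + 1/(2*w)) = -7 - 7/(2*w))
(Q((6 + 3)/(2 - 5), -5)*(10 - 1*9))*(-5) = ((-7 - 7/2/(-5))*(10 - 1*9))*(-5) = ((-7 - 7/2*(-⅕))*(10 - 9))*(-5) = ((-7 + 7/10)*1)*(-5) = -63/10*1*(-5) = -63/10*(-5) = 63/2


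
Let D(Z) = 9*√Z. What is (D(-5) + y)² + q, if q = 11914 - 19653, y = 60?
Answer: -4544 + 1080*I*√5 ≈ -4544.0 + 2415.0*I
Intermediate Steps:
q = -7739
(D(-5) + y)² + q = (9*√(-5) + 60)² - 7739 = (9*(I*√5) + 60)² - 7739 = (9*I*√5 + 60)² - 7739 = (60 + 9*I*√5)² - 7739 = -7739 + (60 + 9*I*√5)²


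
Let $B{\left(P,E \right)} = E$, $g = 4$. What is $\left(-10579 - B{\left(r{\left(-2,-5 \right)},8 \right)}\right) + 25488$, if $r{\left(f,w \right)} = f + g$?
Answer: $14901$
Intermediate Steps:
$r{\left(f,w \right)} = 4 + f$ ($r{\left(f,w \right)} = f + 4 = 4 + f$)
$\left(-10579 - B{\left(r{\left(-2,-5 \right)},8 \right)}\right) + 25488 = \left(-10579 - 8\right) + 25488 = -10587 + 25488 = 14901$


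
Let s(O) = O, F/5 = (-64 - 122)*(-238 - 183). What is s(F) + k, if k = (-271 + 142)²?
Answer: 408171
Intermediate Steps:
F = 391530 (F = 5*((-64 - 122)*(-238 - 183)) = 5*(-186*(-421)) = 5*78306 = 391530)
k = 16641 (k = (-129)² = 16641)
s(F) + k = 391530 + 16641 = 408171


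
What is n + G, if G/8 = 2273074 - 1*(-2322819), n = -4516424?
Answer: 32250720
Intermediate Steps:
G = 36767144 (G = 8*(2273074 - 1*(-2322819)) = 8*(2273074 + 2322819) = 8*4595893 = 36767144)
n + G = -4516424 + 36767144 = 32250720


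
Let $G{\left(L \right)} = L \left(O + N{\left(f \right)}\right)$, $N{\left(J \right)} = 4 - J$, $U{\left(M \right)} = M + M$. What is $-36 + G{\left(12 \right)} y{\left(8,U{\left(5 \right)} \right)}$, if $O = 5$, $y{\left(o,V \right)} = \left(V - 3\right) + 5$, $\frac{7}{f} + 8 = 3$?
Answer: $\frac{7308}{5} \approx 1461.6$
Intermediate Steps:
$U{\left(M \right)} = 2 M$
$f = - \frac{7}{5}$ ($f = \frac{7}{-8 + 3} = \frac{7}{-5} = 7 \left(- \frac{1}{5}\right) = - \frac{7}{5} \approx -1.4$)
$y{\left(o,V \right)} = 2 + V$ ($y{\left(o,V \right)} = \left(-3 + V\right) + 5 = 2 + V$)
$G{\left(L \right)} = \frac{52 L}{5}$ ($G{\left(L \right)} = L \left(5 + \left(4 - - \frac{7}{5}\right)\right) = L \left(5 + \left(4 + \frac{7}{5}\right)\right) = L \left(5 + \frac{27}{5}\right) = L \frac{52}{5} = \frac{52 L}{5}$)
$-36 + G{\left(12 \right)} y{\left(8,U{\left(5 \right)} \right)} = -36 + \frac{52}{5} \cdot 12 \left(2 + 2 \cdot 5\right) = -36 + \frac{624 \left(2 + 10\right)}{5} = -36 + \frac{624}{5} \cdot 12 = -36 + \frac{7488}{5} = \frac{7308}{5}$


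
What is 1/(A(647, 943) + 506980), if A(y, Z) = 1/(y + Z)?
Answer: 1590/806098201 ≈ 1.9725e-6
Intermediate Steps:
A(y, Z) = 1/(Z + y)
1/(A(647, 943) + 506980) = 1/(1/(943 + 647) + 506980) = 1/(1/1590 + 506980) = 1/(806098201/1590) = 1590/806098201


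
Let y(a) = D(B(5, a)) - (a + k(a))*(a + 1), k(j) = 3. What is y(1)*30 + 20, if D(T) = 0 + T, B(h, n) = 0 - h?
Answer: -370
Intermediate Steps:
B(h, n) = -h
D(T) = T
y(a) = -5 - (1 + a)*(3 + a) (y(a) = -1*5 - (a + 3)*(a + 1) = -5 - (3 + a)*(1 + a) = -5 - (1 + a)*(3 + a))
y(1)*30 + 20 = (-8 - 1*1**2 - 4*1)*30 + 20 = (-8 - 1*1 - 4)*30 + 20 = (-8 - 1 - 4)*30 + 20 = -13*30 + 20 = -390 + 20 = -370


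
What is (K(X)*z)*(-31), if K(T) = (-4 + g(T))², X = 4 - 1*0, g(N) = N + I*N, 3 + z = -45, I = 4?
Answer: 380928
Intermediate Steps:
z = -48 (z = -3 - 45 = -48)
g(N) = 5*N (g(N) = N + 4*N = 5*N)
X = 4 (X = 4 + 0 = 4)
K(T) = (-4 + 5*T)²
(K(X)*z)*(-31) = ((-4 + 5*4)²*(-48))*(-31) = ((-4 + 20)²*(-48))*(-31) = (16²*(-48))*(-31) = (256*(-48))*(-31) = -12288*(-31) = 380928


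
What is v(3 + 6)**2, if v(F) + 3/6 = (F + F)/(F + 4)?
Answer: 529/676 ≈ 0.78254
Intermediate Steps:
v(F) = -1/2 + 2*F/(4 + F) (v(F) = -1/2 + (F + F)/(F + 4) = -1/2 + (2*F)/(4 + F) = -1/2 + 2*F/(4 + F))
v(3 + 6)**2 = ((-4 + 3*(3 + 6))/(2*(4 + (3 + 6))))**2 = ((-4 + 3*9)/(2*(4 + 9)))**2 = ((1/2)*(-4 + 27)/13)**2 = ((1/2)*(1/13)*23)**2 = (23/26)**2 = 529/676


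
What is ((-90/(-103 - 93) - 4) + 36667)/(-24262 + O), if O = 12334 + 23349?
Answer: 1197673/373086 ≈ 3.2102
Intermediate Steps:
O = 35683
((-90/(-103 - 93) - 4) + 36667)/(-24262 + O) = ((-90/(-103 - 93) - 4) + 36667)/(-24262 + 35683) = ((-90/(-196) - 4) + 36667)/11421 = ((-1/196*(-90) - 4) + 36667)*(1/11421) = ((45/98 - 4) + 36667)*(1/11421) = (-347/98 + 36667)*(1/11421) = (3593019/98)*(1/11421) = 1197673/373086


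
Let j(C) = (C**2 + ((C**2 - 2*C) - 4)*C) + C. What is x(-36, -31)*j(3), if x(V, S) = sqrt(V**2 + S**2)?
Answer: 9*sqrt(2257) ≈ 427.57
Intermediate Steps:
j(C) = C + C**2 + C*(-4 + C**2 - 2*C) (j(C) = (C**2 + (-4 + C**2 - 2*C)*C) + C = (C**2 + C*(-4 + C**2 - 2*C)) + C = C + C**2 + C*(-4 + C**2 - 2*C))
x(V, S) = sqrt(S**2 + V**2)
x(-36, -31)*j(3) = sqrt((-31)**2 + (-36)**2)*(3*(-3 + 3**2 - 1*3)) = sqrt(961 + 1296)*(3*(-3 + 9 - 3)) = sqrt(2257)*(3*3) = sqrt(2257)*9 = 9*sqrt(2257)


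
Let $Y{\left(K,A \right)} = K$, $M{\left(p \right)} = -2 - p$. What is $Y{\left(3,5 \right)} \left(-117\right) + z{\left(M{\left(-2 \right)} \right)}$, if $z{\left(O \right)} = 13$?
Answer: $-338$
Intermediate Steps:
$Y{\left(3,5 \right)} \left(-117\right) + z{\left(M{\left(-2 \right)} \right)} = 3 \left(-117\right) + 13 = -351 + 13 = -338$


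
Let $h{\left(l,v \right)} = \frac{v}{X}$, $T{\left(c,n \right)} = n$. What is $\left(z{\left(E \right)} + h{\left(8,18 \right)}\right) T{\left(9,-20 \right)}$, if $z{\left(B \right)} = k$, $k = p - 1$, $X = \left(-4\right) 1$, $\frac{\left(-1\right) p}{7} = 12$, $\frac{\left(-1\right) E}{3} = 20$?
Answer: $1790$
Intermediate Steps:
$E = -60$ ($E = \left(-3\right) 20 = -60$)
$p = -84$ ($p = \left(-7\right) 12 = -84$)
$X = -4$
$k = -85$ ($k = -84 - 1 = -85$)
$h{\left(l,v \right)} = - \frac{v}{4}$ ($h{\left(l,v \right)} = \frac{v}{-4} = v \left(- \frac{1}{4}\right) = - \frac{v}{4}$)
$z{\left(B \right)} = -85$
$\left(z{\left(E \right)} + h{\left(8,18 \right)}\right) T{\left(9,-20 \right)} = \left(-85 - \frac{9}{2}\right) \left(-20\right) = \left(- \frac{179}{2}\right) \left(-20\right) = 1790$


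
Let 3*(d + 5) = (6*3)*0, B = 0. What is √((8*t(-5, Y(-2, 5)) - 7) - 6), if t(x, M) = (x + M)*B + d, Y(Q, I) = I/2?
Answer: I*√53 ≈ 7.2801*I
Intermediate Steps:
Y(Q, I) = I/2 (Y(Q, I) = I*(½) = I/2)
d = -5 (d = -5 + ((6*3)*0)/3 = -5 + (18*0)/3 = -5 + (⅓)*0 = -5 + 0 = -5)
t(x, M) = -5 (t(x, M) = (x + M)*0 - 5 = (M + x)*0 - 5 = 0 - 5 = -5)
√((8*t(-5, Y(-2, 5)) - 7) - 6) = √((8*(-5) - 7) - 6) = √((-40 - 7) - 6) = √(-47 - 6) = √(-53) = I*√53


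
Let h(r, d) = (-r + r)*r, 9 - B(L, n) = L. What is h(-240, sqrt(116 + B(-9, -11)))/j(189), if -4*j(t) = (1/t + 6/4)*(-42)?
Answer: 0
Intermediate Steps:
B(L, n) = 9 - L
h(r, d) = 0 (h(r, d) = 0*r = 0)
j(t) = 63/4 + 21/(2*t) (j(t) = -(1/t + 6/4)*(-42)/4 = -(1/t + 6*(1/4))*(-42)/4 = -(1/t + 3/2)*(-42)/4 = -(3/2 + 1/t)*(-42)/4 = -(-63 - 42/t)/4 = 63/4 + 21/(2*t))
h(-240, sqrt(116 + B(-9, -11)))/j(189) = 0/(((21/4)*(2 + 3*189)/189)) = 0/(((21/4)*(1/189)*(2 + 567))) = 0/(((21/4)*(1/189)*569)) = 0/(569/36) = 0*(36/569) = 0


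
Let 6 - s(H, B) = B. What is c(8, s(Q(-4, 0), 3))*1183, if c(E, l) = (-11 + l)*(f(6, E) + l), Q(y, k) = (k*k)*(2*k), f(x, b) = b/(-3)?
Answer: -9464/3 ≈ -3154.7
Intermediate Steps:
f(x, b) = -b/3 (f(x, b) = b*(-1/3) = -b/3)
Q(y, k) = 2*k**3 (Q(y, k) = k**2*(2*k) = 2*k**3)
s(H, B) = 6 - B
c(E, l) = (-11 + l)*(l - E/3) (c(E, l) = (-11 + l)*(-E/3 + l) = (-11 + l)*(l - E/3))
c(8, s(Q(-4, 0), 3))*1183 = ((6 - 1*3)**2 - 11*(6 - 1*3) + (11/3)*8 - 1/3*8*(6 - 1*3))*1183 = ((6 - 3)**2 - 11*(6 - 3) + 88/3 - 1/3*8*(6 - 3))*1183 = (3**2 - 11*3 + 88/3 - 1/3*8*3)*1183 = (9 - 33 + 88/3 - 8)*1183 = -8/3*1183 = -9464/3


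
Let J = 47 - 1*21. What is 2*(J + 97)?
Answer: 246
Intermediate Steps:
J = 26 (J = 47 - 21 = 26)
2*(J + 97) = 2*(26 + 97) = 2*123 = 246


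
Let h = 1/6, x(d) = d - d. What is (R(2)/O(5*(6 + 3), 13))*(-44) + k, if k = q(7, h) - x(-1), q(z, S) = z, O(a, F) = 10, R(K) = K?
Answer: -9/5 ≈ -1.8000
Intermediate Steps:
x(d) = 0
h = 1/6 ≈ 0.16667
k = 7 (k = 7 - 1*0 = 7 + 0 = 7)
(R(2)/O(5*(6 + 3), 13))*(-44) + k = (2/10)*(-44) + 7 = (2*(1/10))*(-44) + 7 = (1/5)*(-44) + 7 = -44/5 + 7 = -9/5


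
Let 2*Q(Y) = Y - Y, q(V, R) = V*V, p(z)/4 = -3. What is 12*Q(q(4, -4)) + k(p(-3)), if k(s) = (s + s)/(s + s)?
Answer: 1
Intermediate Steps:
p(z) = -12 (p(z) = 4*(-3) = -12)
q(V, R) = V²
Q(Y) = 0 (Q(Y) = (Y - Y)/2 = (½)*0 = 0)
k(s) = 1 (k(s) = (2*s)/((2*s)) = (2*s)*(1/(2*s)) = 1)
12*Q(q(4, -4)) + k(p(-3)) = 12*0 + 1 = 0 + 1 = 1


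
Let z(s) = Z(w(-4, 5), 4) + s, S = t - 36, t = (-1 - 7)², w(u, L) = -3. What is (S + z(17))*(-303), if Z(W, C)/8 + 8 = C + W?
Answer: 3333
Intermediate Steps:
t = 64 (t = (-8)² = 64)
S = 28 (S = 64 - 36 = 28)
Z(W, C) = -64 + 8*C + 8*W (Z(W, C) = -64 + 8*(C + W) = -64 + (8*C + 8*W) = -64 + 8*C + 8*W)
z(s) = -56 + s (z(s) = (-64 + 8*4 + 8*(-3)) + s = (-64 + 32 - 24) + s = -56 + s)
(S + z(17))*(-303) = (28 + (-56 + 17))*(-303) = (28 - 39)*(-303) = -11*(-303) = 3333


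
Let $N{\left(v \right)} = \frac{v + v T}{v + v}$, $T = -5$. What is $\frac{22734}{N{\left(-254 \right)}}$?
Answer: $-11367$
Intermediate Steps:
$N{\left(v \right)} = -2$ ($N{\left(v \right)} = \frac{v + v \left(-5\right)}{v + v} = \frac{v - 5 v}{2 v} = - 4 v \frac{1}{2 v} = -2$)
$\frac{22734}{N{\left(-254 \right)}} = \frac{22734}{-2} = 22734 \left(- \frac{1}{2}\right) = -11367$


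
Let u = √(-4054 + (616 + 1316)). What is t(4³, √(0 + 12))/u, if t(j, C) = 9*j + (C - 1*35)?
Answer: I*√2122*(-541 - 2*√3)/2122 ≈ -11.819*I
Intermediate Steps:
u = I*√2122 (u = √(-4054 + 1932) = √(-2122) = I*√2122 ≈ 46.065*I)
t(j, C) = -35 + C + 9*j (t(j, C) = 9*j + (C - 35) = 9*j + (-35 + C) = -35 + C + 9*j)
t(4³, √(0 + 12))/u = (-35 + √(0 + 12) + 9*4³)/((I*√2122)) = (-35 + √12 + 9*64)*(-I*√2122/2122) = (-35 + 2*√3 + 576)*(-I*√2122/2122) = (541 + 2*√3)*(-I*√2122/2122) = -I*√2122*(541 + 2*√3)/2122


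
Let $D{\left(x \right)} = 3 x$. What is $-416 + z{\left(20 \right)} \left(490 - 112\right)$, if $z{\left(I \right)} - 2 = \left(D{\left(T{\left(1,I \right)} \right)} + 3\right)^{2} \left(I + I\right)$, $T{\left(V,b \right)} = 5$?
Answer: $4899220$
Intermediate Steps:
$z{\left(I \right)} = 2 + 648 I$ ($z{\left(I \right)} = 2 + \left(3 \cdot 5 + 3\right)^{2} \left(I + I\right) = 2 + \left(15 + 3\right)^{2} \cdot 2 I = 2 + 18^{2} \cdot 2 I = 2 + 324 \cdot 2 I = 2 + 648 I$)
$-416 + z{\left(20 \right)} \left(490 - 112\right) = -416 + \left(2 + 648 \cdot 20\right) \left(490 - 112\right) = -416 + \left(2 + 12960\right) \left(490 - 112\right) = -416 + 12962 \cdot 378 = -416 + 4899636 = 4899220$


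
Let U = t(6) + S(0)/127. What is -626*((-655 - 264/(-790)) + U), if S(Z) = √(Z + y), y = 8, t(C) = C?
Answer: 160395598/395 - 1252*√2/127 ≈ 4.0605e+5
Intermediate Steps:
S(Z) = √(8 + Z) (S(Z) = √(Z + 8) = √(8 + Z))
U = 6 + 2*√2/127 (U = 6 + √(8 + 0)/127 = 6 + √8*(1/127) = 6 + (2*√2)*(1/127) = 6 + 2*√2/127 ≈ 6.0223)
-626*((-655 - 264/(-790)) + U) = -626*((-655 - 264/(-790)) + (6 + 2*√2/127)) = -626*((-655 - 264*(-1/790)) + (6 + 2*√2/127)) = -626*((-655 + 132/395) + (6 + 2*√2/127)) = -626*(-258593/395 + (6 + 2*√2/127)) = -626*(-256223/395 + 2*√2/127) = 160395598/395 - 1252*√2/127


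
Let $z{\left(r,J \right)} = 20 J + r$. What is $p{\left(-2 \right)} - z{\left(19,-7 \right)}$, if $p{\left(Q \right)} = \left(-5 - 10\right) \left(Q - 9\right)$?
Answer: $286$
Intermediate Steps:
$p{\left(Q \right)} = 135 - 15 Q$ ($p{\left(Q \right)} = - 15 \left(-9 + Q\right) = 135 - 15 Q$)
$z{\left(r,J \right)} = r + 20 J$
$p{\left(-2 \right)} - z{\left(19,-7 \right)} = \left(135 - -30\right) - \left(19 + 20 \left(-7\right)\right) = \left(135 + 30\right) - \left(19 - 140\right) = 165 - -121 = 165 + 121 = 286$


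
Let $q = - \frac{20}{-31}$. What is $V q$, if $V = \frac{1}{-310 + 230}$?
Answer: $- \frac{1}{124} \approx -0.0080645$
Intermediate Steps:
$q = \frac{20}{31}$ ($q = \left(-20\right) \left(- \frac{1}{31}\right) = \frac{20}{31} \approx 0.64516$)
$V = - \frac{1}{80}$ ($V = \frac{1}{-80} = - \frac{1}{80} \approx -0.0125$)
$V q = \left(- \frac{1}{80}\right) \frac{20}{31} = - \frac{1}{124}$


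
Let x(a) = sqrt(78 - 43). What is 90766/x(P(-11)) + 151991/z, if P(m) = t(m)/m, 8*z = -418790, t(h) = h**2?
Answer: -607964/209395 + 90766*sqrt(35)/35 ≈ 15339.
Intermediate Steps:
z = -209395/4 (z = (1/8)*(-418790) = -209395/4 ≈ -52349.)
P(m) = m (P(m) = m**2/m = m)
x(a) = sqrt(35)
90766/x(P(-11)) + 151991/z = 90766/(sqrt(35)) + 151991/(-209395/4) = 90766*(sqrt(35)/35) + 151991*(-4/209395) = 90766*sqrt(35)/35 - 607964/209395 = -607964/209395 + 90766*sqrt(35)/35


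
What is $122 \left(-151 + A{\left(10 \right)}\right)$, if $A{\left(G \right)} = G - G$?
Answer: $-18422$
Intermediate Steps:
$A{\left(G \right)} = 0$
$122 \left(-151 + A{\left(10 \right)}\right) = 122 \left(-151 + 0\right) = 122 \left(-151\right) = -18422$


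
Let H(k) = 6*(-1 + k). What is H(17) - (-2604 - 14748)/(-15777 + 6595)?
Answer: 432060/4591 ≈ 94.110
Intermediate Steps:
H(k) = -6 + 6*k
H(17) - (-2604 - 14748)/(-15777 + 6595) = (-6 + 6*17) - (-2604 - 14748)/(-15777 + 6595) = (-6 + 102) - (-17352)/(-9182) = 96 - (-17352)*(-1)/9182 = 96 - 1*8676/4591 = 96 - 8676/4591 = 432060/4591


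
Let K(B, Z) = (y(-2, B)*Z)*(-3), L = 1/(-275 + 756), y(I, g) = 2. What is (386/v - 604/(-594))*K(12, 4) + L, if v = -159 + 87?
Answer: 4964981/47619 ≈ 104.26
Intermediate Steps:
v = -72
L = 1/481 ≈ 0.0020790
K(B, Z) = -6*Z (K(B, Z) = (2*Z)*(-3) = -6*Z)
(386/v - 604/(-594))*K(12, 4) + L = (386/(-72) - 604/(-594))*(-6*4) + 1/481 = (386*(-1/72) - 604*(-1/594))*(-24) + 1/481 = (-193/36 + 302/297)*(-24) + 1/481 = -5161/1188*(-24) + 1/481 = 10322/99 + 1/481 = 4964981/47619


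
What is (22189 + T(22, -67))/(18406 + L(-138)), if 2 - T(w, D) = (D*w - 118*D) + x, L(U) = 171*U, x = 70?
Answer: -15689/5192 ≈ -3.0218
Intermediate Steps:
T(w, D) = -68 + 118*D - D*w (T(w, D) = 2 - ((D*w - 118*D) + 70) = 2 - ((-118*D + D*w) + 70) = 2 - (70 - 118*D + D*w) = 2 + (-70 + 118*D - D*w) = -68 + 118*D - D*w)
(22189 + T(22, -67))/(18406 + L(-138)) = (22189 + (-68 + 118*(-67) - 1*(-67)*22))/(18406 + 171*(-138)) = (22189 + (-68 - 7906 + 1474))/(18406 - 23598) = (22189 - 6500)/(-5192) = 15689*(-1/5192) = -15689/5192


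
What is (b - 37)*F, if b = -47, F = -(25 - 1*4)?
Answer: 1764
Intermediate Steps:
F = -21 (F = -(25 - 4) = -1*21 = -21)
(b - 37)*F = (-47 - 37)*(-21) = -84*(-21) = 1764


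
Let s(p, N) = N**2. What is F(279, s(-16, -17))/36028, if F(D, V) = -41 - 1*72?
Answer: -113/36028 ≈ -0.0031364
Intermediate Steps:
F(D, V) = -113 (F(D, V) = -41 - 72 = -113)
F(279, s(-16, -17))/36028 = -113/36028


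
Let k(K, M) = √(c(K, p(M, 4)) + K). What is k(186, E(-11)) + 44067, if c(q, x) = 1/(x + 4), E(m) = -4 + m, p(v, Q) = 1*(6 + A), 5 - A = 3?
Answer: 44067 + √6699/6 ≈ 44081.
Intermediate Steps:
A = 2 (A = 5 - 1*3 = 5 - 3 = 2)
p(v, Q) = 8 (p(v, Q) = 1*(6 + 2) = 1*8 = 8)
c(q, x) = 1/(4 + x)
k(K, M) = √(1/12 + K) (k(K, M) = √(1/(4 + 8) + K) = √(1/12 + K))
k(186, E(-11)) + 44067 = √(3 + 36*186)/6 + 44067 = √(3 + 6696)/6 + 44067 = √6699/6 + 44067 = 44067 + √6699/6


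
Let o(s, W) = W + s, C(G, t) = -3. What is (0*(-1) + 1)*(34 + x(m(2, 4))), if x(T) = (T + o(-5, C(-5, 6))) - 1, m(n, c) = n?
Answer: 27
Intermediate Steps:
x(T) = -9 + T (x(T) = (T + (-3 - 5)) - 1 = (T - 8) - 1 = (-8 + T) - 1 = -9 + T)
(0*(-1) + 1)*(34 + x(m(2, 4))) = (0*(-1) + 1)*(34 + (-9 + 2)) = (0 + 1)*(34 - 7) = 1*27 = 27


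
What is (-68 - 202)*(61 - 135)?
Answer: 19980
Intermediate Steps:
(-68 - 202)*(61 - 135) = -270*(-74) = 19980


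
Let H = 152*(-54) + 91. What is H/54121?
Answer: -8117/54121 ≈ -0.14998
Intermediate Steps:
H = -8117 (H = -8208 + 91 = -8117)
H/54121 = -8117/54121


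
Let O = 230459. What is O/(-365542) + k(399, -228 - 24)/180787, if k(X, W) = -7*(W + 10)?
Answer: -41044763085/66085241554 ≈ -0.62109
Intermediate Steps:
k(X, W) = -70 - 7*W (k(X, W) = -7*(10 + W) = -70 - 7*W)
O/(-365542) + k(399, -228 - 24)/180787 = 230459/(-365542) + (-70 - 7*(-228 - 24))/180787 = 230459*(-1/365542) + (-70 - 7*(-252))*(1/180787) = -230459/365542 + (-70 + 1764)*(1/180787) = -230459/365542 + 1694*(1/180787) = -230459/365542 + 1694/180787 = -41044763085/66085241554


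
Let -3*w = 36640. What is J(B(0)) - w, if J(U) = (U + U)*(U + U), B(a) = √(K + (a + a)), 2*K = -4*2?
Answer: 36592/3 ≈ 12197.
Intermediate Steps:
w = -36640/3 (w = -⅓*36640 = -36640/3 ≈ -12213.)
K = -4 (K = (-4*2)/2 = (½)*(-8) = -4)
B(a) = √(-4 + 2*a) (B(a) = √(-4 + (a + a)) = √(-4 + 2*a))
J(U) = 4*U² (J(U) = (2*U)*(2*U) = 4*U²)
J(B(0)) - w = 4*(√(-4 + 2*0))² - 1*(-36640/3) = 4*(√(-4 + 0))² + 36640/3 = 4*(√(-4))² + 36640/3 = 4*(2*I)² + 36640/3 = 4*(-4) + 36640/3 = -16 + 36640/3 = 36592/3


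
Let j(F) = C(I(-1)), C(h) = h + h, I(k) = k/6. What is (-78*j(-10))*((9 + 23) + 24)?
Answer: 1456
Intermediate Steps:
I(k) = k/6 (I(k) = k*(⅙) = k/6)
C(h) = 2*h
j(F) = -⅓ (j(F) = 2*((⅙)*(-1)) = 2*(-⅙) = -⅓)
(-78*j(-10))*((9 + 23) + 24) = (-78*(-⅓))*((9 + 23) + 24) = 26*(32 + 24) = 26*56 = 1456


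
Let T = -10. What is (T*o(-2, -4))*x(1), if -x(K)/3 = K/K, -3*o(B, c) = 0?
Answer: 0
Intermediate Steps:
o(B, c) = 0 (o(B, c) = -⅓*0 = 0)
x(K) = -3 (x(K) = -3*K/K = -3*1 = -3)
(T*o(-2, -4))*x(1) = -10*0*(-3) = 0*(-3) = 0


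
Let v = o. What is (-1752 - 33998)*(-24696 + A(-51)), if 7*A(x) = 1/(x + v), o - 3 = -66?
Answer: 352269935875/399 ≈ 8.8288e+8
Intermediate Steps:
o = -63 (o = 3 - 66 = -63)
v = -63
A(x) = 1/(7*(-63 + x)) (A(x) = 1/(7*(x - 63)) = 1/(7*(-63 + x)))
(-1752 - 33998)*(-24696 + A(-51)) = (-1752 - 33998)*(-24696 + 1/(7*(-63 - 51))) = -35750*(-24696 + (1/7)/(-114)) = -35750*(-24696 + (1/7)*(-1/114)) = -35750*(-24696 - 1/798) = -35750*(-19707409/798) = 352269935875/399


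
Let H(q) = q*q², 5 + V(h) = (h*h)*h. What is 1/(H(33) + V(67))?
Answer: 1/336695 ≈ 2.9700e-6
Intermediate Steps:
V(h) = -5 + h³ (V(h) = -5 + (h*h)*h = -5 + h²*h = -5 + h³)
H(q) = q³
1/(H(33) + V(67)) = 1/(33³ + (-5 + 67³)) = 1/(35937 + (-5 + 300763)) = 1/(35937 + 300758) = 1/336695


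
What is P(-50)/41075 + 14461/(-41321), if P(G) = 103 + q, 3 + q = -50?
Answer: -23676781/67890403 ≈ -0.34875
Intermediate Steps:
q = -53 (q = -3 - 50 = -53)
P(G) = 50 (P(G) = 103 - 53 = 50)
P(-50)/41075 + 14461/(-41321) = 50/41075 + 14461/(-41321) = 50*(1/41075) + 14461*(-1/41321) = 2/1643 - 14461/41321 = -23676781/67890403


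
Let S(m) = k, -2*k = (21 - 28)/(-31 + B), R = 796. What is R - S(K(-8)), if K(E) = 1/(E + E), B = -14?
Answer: 71647/90 ≈ 796.08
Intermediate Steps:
k = -7/90 (k = -(21 - 28)/(2*(-31 - 14)) = -(-7)/(2*(-45)) = -(-7)*(-1)/(2*45) = -½*7/45 = -7/90 ≈ -0.077778)
K(E) = 1/(2*E)
S(m) = -7/90
R - S(K(-8)) = 796 - 1*(-7/90) = 796 + 7/90 = 71647/90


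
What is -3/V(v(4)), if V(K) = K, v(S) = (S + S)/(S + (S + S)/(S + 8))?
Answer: -7/4 ≈ -1.7500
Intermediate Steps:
v(S) = 2*S/(S + 2*S/(8 + S)) (v(S) = (2*S)/(S + (2*S)/(8 + S)) = (2*S)/(S + 2*S/(8 + S)) = 2*S/(S + 2*S/(8 + S)))
-3/V(v(4)) = -3*(10 + 4)/(2*(8 + 4)) = -3/(2*12/14) = -3/(2*(1/14)*12) = -3/12/7 = -3*7/12 = -7/4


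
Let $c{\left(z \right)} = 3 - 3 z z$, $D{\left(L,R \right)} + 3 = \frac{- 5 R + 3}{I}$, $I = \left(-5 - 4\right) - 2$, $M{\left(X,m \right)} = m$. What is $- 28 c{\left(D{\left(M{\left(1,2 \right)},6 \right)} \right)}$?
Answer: $- \frac{7140}{121} \approx -59.008$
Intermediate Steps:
$I = -11$ ($I = -9 - 2 = -11$)
$D{\left(L,R \right)} = - \frac{36}{11} + \frac{5 R}{11}$ ($D{\left(L,R \right)} = -3 + \frac{- 5 R + 3}{-11} = -3 + \left(3 - 5 R\right) \left(- \frac{1}{11}\right) = -3 + \left(- \frac{3}{11} + \frac{5 R}{11}\right) = - \frac{36}{11} + \frac{5 R}{11}$)
$c{\left(z \right)} = 3 - 3 z^{2}$
$- 28 c{\left(D{\left(M{\left(1,2 \right)},6 \right)} \right)} = - 28 \left(3 - 3 \left(- \frac{36}{11} + \frac{5}{11} \cdot 6\right)^{2}\right) = - 28 \left(3 - 3 \left(- \frac{36}{11} + \frac{30}{11}\right)^{2}\right) = - 28 \left(3 - 3 \left(- \frac{6}{11}\right)^{2}\right) = - 28 \left(3 - \frac{108}{121}\right) = \left(-28\right) \frac{255}{121} = - \frac{7140}{121}$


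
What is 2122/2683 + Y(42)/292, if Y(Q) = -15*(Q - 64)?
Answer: 752507/391718 ≈ 1.9210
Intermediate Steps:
Y(Q) = 960 - 15*Q (Y(Q) = -15*(-64 + Q) = 960 - 15*Q)
2122/2683 + Y(42)/292 = 2122/2683 + (960 - 15*42)/292 = 2122*(1/2683) + (960 - 630)*(1/292) = 2122/2683 + 330*(1/292) = 2122/2683 + 165/146 = 752507/391718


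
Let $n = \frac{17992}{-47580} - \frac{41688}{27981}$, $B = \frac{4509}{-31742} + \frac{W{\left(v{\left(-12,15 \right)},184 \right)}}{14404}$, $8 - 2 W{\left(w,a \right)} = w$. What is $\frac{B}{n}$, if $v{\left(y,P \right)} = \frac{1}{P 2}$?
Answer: $\frac{368798255885239}{4859241183762784} \approx 0.075896$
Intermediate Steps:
$v{\left(y,P \right)} = \frac{1}{2 P}$
$W{\left(w,a \right)} = 4 - \frac{w}{2}$
$B = - \frac{1944635911}{13716353040}$ ($B = \frac{4509}{-31742} + \frac{4 - \frac{\frac{1}{2} \cdot \frac{1}{15}}{2}}{14404} = 4509 \left(- \frac{1}{31742}\right) + \left(4 - \frac{\frac{1}{2} \cdot \frac{1}{15}}{2}\right) \frac{1}{14404} = - \frac{4509}{31742} + \left(4 - \frac{1}{60}\right) \frac{1}{14404} = - \frac{4509}{31742} + \frac{239}{60} \cdot \frac{1}{14404} = - \frac{4509}{31742} + \frac{239}{864240} = - \frac{1944635911}{13716353040} \approx -0.14177$)
$n = - \frac{5313994}{2844735}$ ($n = 17992 \left(- \frac{1}{47580}\right) - \frac{4632}{3109} = - \frac{346}{915} - \frac{4632}{3109} = - \frac{5313994}{2844735} \approx -1.868$)
$\frac{B}{n} = - \frac{1944635911}{13716353040 \left(- \frac{5313994}{2844735}\right)} = \left(- \frac{1944635911}{13716353040}\right) \left(- \frac{2844735}{5313994}\right) = \frac{368798255885239}{4859241183762784}$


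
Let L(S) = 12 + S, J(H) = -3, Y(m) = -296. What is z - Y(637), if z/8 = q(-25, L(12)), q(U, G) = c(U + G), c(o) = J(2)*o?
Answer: 320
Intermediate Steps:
c(o) = -3*o
q(U, G) = -3*G - 3*U (q(U, G) = -3*(U + G) = -3*(G + U) = -3*G - 3*U)
z = 24 (z = 8*(-3*(12 + 12) - 3*(-25)) = 8*(-3*24 + 75) = 8*(-72 + 75) = 8*3 = 24)
z - Y(637) = 24 - 1*(-296) = 24 + 296 = 320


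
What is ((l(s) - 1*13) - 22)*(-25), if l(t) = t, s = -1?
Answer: 900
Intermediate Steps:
((l(s) - 1*13) - 22)*(-25) = ((-1 - 1*13) - 22)*(-25) = ((-1 - 13) - 22)*(-25) = (-14 - 22)*(-25) = -36*(-25) = 900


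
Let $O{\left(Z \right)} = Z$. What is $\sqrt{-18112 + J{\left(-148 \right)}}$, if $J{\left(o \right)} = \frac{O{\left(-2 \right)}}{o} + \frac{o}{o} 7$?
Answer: $\frac{i \sqrt{99142906}}{74} \approx 134.55 i$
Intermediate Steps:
$J{\left(o \right)} = 7 - \frac{2}{o}$ ($J{\left(o \right)} = - \frac{2}{o} + \frac{o}{o} 7 = - \frac{2}{o} + 1 \cdot 7 = - \frac{2}{o} + 7 = 7 - \frac{2}{o}$)
$\sqrt{-18112 + J{\left(-148 \right)}} = \sqrt{-18112 + \left(7 - \frac{2}{-148}\right)} = \sqrt{-18112 + \left(7 - - \frac{1}{74}\right)} = \sqrt{-18112 + \left(7 + \frac{1}{74}\right)} = \sqrt{-18112 + \frac{519}{74}} = \sqrt{- \frac{1339769}{74}} = \frac{i \sqrt{99142906}}{74}$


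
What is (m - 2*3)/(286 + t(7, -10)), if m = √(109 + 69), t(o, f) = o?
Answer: -6/293 + √178/293 ≈ 0.025057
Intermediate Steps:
m = √178 ≈ 13.342
(m - 2*3)/(286 + t(7, -10)) = (√178 - 2*3)/(286 + 7) = (√178 - 6)/293 = (-6 + √178)*(1/293) = -6/293 + √178/293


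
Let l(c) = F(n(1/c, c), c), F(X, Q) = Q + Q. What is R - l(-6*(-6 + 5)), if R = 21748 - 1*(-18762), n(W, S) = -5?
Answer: 40498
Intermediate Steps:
F(X, Q) = 2*Q
l(c) = 2*c
R = 40510 (R = 21748 + 18762 = 40510)
R - l(-6*(-6 + 5)) = 40510 - 2*(-6*(-6 + 5)) = 40510 - 2*(-6*(-1)) = 40510 - 2*6 = 40510 - 1*12 = 40510 - 12 = 40498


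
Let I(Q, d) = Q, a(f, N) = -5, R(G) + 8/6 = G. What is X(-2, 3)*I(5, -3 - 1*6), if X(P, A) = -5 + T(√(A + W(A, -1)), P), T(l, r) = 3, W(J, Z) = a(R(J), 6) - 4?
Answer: -10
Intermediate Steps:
R(G) = -4/3 + G
W(J, Z) = -9 (W(J, Z) = -5 - 4 = -9)
X(P, A) = -2 (X(P, A) = -5 + 3 = -2)
X(-2, 3)*I(5, -3 - 1*6) = -2*5 = -10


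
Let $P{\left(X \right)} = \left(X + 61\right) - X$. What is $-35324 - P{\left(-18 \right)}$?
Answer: $-35385$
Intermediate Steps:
$P{\left(X \right)} = 61$ ($P{\left(X \right)} = \left(61 + X\right) - X = 61$)
$-35324 - P{\left(-18 \right)} = -35324 - 61 = -35385$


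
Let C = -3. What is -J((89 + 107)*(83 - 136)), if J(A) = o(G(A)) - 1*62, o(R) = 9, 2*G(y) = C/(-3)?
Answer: 53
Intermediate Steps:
G(y) = ½ (G(y) = (-3/(-3))/2 = (-3*(-⅓))/2 = (½)*1 = ½)
J(A) = -53 (J(A) = 9 - 1*62 = 9 - 62 = -53)
-J((89 + 107)*(83 - 136)) = -1*(-53) = 53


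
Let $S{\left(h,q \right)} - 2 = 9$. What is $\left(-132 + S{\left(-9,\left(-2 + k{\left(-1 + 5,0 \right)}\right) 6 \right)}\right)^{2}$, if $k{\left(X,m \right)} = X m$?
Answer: $14641$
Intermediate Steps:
$S{\left(h,q \right)} = 11$ ($S{\left(h,q \right)} = 2 + 9 = 11$)
$\left(-132 + S{\left(-9,\left(-2 + k{\left(-1 + 5,0 \right)}\right) 6 \right)}\right)^{2} = \left(-132 + 11\right)^{2} = \left(-121\right)^{2} = 14641$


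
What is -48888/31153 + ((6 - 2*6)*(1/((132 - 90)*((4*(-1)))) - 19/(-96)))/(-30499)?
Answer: -166991913807/106415158864 ≈ -1.5693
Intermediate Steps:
-48888/31153 + ((6 - 2*6)*(1/((132 - 90)*((4*(-1)))) - 19/(-96)))/(-30499) = -48888*1/31153 + ((6 - 12)*(1/(42*(-4)) - 19*(-1/96)))*(-1/30499) = -48888/31153 - 6*((1/42)*(-¼) + 19/96)*(-1/30499) = -48888/31153 - 6*(-1/168 + 19/96)*(-1/30499) = -48888/31153 - 6*43/224*(-1/30499) = -48888/31153 - 129/112*(-1/30499) = -48888/31153 + 129/3415888 = -166991913807/106415158864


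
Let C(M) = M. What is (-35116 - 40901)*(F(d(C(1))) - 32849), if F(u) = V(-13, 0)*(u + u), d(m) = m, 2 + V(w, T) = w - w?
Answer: 2497386501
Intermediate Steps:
V(w, T) = -2 (V(w, T) = -2 + (w - w) = -2 + 0 = -2)
F(u) = -4*u (F(u) = -2*(u + u) = -4*u)
(-35116 - 40901)*(F(d(C(1))) - 32849) = (-35116 - 40901)*(-4*1 - 32849) = -76017*(-4 - 32849) = -76017*(-32853) = 2497386501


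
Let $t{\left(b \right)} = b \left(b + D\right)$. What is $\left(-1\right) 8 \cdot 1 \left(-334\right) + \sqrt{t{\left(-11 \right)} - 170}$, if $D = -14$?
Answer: $2672 + \sqrt{105} \approx 2682.2$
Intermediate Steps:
$t{\left(b \right)} = b \left(-14 + b\right)$ ($t{\left(b \right)} = b \left(b - 14\right) = b \left(-14 + b\right)$)
$\left(-1\right) 8 \cdot 1 \left(-334\right) + \sqrt{t{\left(-11 \right)} - 170} = \left(-1\right) 8 \cdot 1 \left(-334\right) + \sqrt{- 11 \left(-14 - 11\right) - 170} = \left(-8\right) 1 \left(-334\right) + \sqrt{\left(-11\right) \left(-25\right) - 170} = \left(-8\right) \left(-334\right) + \sqrt{275 - 170} = 2672 + \sqrt{105}$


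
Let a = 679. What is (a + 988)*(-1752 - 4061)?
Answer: -9690271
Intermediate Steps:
(a + 988)*(-1752 - 4061) = (679 + 988)*(-1752 - 4061) = 1667*(-5813) = -9690271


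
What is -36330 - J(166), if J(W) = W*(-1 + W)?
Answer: -63720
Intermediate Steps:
-36330 - J(166) = -36330 - 166*(-1 + 166) = -36330 - 166*165 = -36330 - 1*27390 = -36330 - 27390 = -63720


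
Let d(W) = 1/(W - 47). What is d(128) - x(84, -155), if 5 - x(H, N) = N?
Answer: -12959/81 ≈ -159.99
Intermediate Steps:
d(W) = 1/(-47 + W)
x(H, N) = 5 - N
d(128) - x(84, -155) = 1/(-47 + 128) - (5 - 1*(-155)) = 1/81 - (5 + 155) = 1/81 - 1*160 = 1/81 - 160 = -12959/81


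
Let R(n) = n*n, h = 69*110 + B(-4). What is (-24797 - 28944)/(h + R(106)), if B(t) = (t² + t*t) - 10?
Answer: -53741/18848 ≈ -2.8513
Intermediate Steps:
B(t) = -10 + 2*t² (B(t) = (t² + t²) - 10 = 2*t² - 10 = -10 + 2*t²)
h = 7612 (h = 69*110 + (-10 + 2*(-4)²) = 7590 + (-10 + 2*16) = 7590 + (-10 + 32) = 7590 + 22 = 7612)
R(n) = n²
(-24797 - 28944)/(h + R(106)) = (-24797 - 28944)/(7612 + 106²) = -53741/(7612 + 11236) = -53741/18848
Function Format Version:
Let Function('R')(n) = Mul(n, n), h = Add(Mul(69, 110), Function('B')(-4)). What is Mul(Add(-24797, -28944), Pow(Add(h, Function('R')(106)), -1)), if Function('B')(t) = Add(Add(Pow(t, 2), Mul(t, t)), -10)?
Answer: Rational(-53741, 18848) ≈ -2.8513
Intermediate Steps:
Function('B')(t) = Add(-10, Mul(2, Pow(t, 2))) (Function('B')(t) = Add(Add(Pow(t, 2), Pow(t, 2)), -10) = Add(Mul(2, Pow(t, 2)), -10) = Add(-10, Mul(2, Pow(t, 2))))
h = 7612 (h = Add(Mul(69, 110), Add(-10, Mul(2, Pow(-4, 2)))) = Add(7590, Add(-10, Mul(2, 16))) = Add(7590, Add(-10, 32)) = Add(7590, 22) = 7612)
Function('R')(n) = Pow(n, 2)
Mul(Add(-24797, -28944), Pow(Add(h, Function('R')(106)), -1)) = Mul(Add(-24797, -28944), Pow(Add(7612, Pow(106, 2)), -1)) = Mul(-53741, Pow(Add(7612, 11236), -1)) = Mul(-53741, Pow(18848, -1)) = Mul(-53741, Rational(1, 18848)) = Rational(-53741, 18848)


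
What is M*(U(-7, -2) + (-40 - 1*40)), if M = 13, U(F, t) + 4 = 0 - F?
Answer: -1001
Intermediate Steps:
U(F, t) = -4 - F (U(F, t) = -4 + (0 - F) = -4 - F)
M*(U(-7, -2) + (-40 - 1*40)) = 13*((-4 - 1*(-7)) + (-40 - 1*40)) = 13*((-4 + 7) + (-40 - 40)) = 13*(3 - 80) = 13*(-77) = -1001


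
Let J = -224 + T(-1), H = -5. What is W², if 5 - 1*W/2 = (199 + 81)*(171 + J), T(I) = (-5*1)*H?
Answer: 246176100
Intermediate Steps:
T(I) = 25 (T(I) = -5*1*(-5) = -5*(-5) = 25)
J = -199 (J = -224 + 25 = -199)
W = 15690 (W = 10 - 2*(199 + 81)*(171 - 199) = 10 - 560*(-28) = 10 - 2*(-7840) = 10 + 15680 = 15690)
W² = 15690² = 246176100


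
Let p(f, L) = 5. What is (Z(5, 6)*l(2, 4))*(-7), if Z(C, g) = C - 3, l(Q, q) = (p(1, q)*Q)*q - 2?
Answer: -532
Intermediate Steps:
l(Q, q) = -2 + 5*Q*q (l(Q, q) = (5*Q)*q - 2 = 5*Q*q - 2 = -2 + 5*Q*q)
Z(C, g) = -3 + C
(Z(5, 6)*l(2, 4))*(-7) = ((-3 + 5)*(-2 + 5*2*4))*(-7) = (2*(-2 + 40))*(-7) = (2*38)*(-7) = 76*(-7) = -532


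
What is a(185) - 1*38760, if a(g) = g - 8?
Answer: -38583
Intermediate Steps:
a(g) = -8 + g
a(185) - 1*38760 = (-8 + 185) - 1*38760 = 177 - 38760 = -38583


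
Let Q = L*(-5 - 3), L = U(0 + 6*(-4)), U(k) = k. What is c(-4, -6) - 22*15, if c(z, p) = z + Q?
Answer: -142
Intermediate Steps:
L = -24 (L = 0 + 6*(-4) = 0 - 24 = -24)
Q = 192 (Q = -24*(-5 - 3) = -24*(-8) = 192)
c(z, p) = 192 + z (c(z, p) = z + 192 = 192 + z)
c(-4, -6) - 22*15 = (192 - 4) - 22*15 = 188 - 330 = -142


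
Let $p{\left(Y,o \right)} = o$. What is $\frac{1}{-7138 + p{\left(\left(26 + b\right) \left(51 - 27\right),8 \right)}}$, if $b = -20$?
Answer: $- \frac{1}{7130} \approx -0.00014025$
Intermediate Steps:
$\frac{1}{-7138 + p{\left(\left(26 + b\right) \left(51 - 27\right),8 \right)}} = \frac{1}{-7138 + 8} = \frac{1}{-7130} = - \frac{1}{7130}$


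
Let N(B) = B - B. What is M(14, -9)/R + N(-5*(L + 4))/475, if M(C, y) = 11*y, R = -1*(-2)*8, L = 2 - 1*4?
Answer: -99/16 ≈ -6.1875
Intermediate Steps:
L = -2 (L = 2 - 4 = -2)
N(B) = 0
R = 16 (R = 2*8 = 16)
M(14, -9)/R + N(-5*(L + 4))/475 = (11*(-9))/16 + 0/475 = -99*1/16 + 0*(1/475) = -99/16 + 0 = -99/16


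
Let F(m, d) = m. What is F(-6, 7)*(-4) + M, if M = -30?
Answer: -6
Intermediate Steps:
F(-6, 7)*(-4) + M = -6*(-4) - 30 = 24 - 30 = -6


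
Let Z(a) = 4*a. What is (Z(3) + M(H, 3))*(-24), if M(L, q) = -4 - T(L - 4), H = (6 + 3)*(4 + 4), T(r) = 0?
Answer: -192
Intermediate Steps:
H = 72 (H = 9*8 = 72)
M(L, q) = -4 (M(L, q) = -4 - 1*0 = -4 + 0 = -4)
(Z(3) + M(H, 3))*(-24) = (4*3 - 4)*(-24) = (12 - 4)*(-24) = 8*(-24) = -192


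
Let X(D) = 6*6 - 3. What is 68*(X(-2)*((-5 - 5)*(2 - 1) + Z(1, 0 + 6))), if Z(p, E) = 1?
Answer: -20196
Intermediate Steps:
X(D) = 33 (X(D) = 36 - 3 = 33)
68*(X(-2)*((-5 - 5)*(2 - 1) + Z(1, 0 + 6))) = 68*(33*((-5 - 5)*(2 - 1) + 1)) = 68*(33*(-10*1 + 1)) = 68*(33*(-10 + 1)) = 68*(33*(-9)) = 68*(-297) = -20196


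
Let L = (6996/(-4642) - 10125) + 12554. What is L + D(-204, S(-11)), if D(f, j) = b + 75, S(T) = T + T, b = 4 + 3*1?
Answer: 529503/211 ≈ 2509.5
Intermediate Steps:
b = 7 (b = 4 + 3 = 7)
S(T) = 2*T
D(f, j) = 82 (D(f, j) = 7 + 75 = 82)
L = 512201/211 (L = (6996*(-1/4642) - 10125) + 12554 = (-318/211 - 10125) + 12554 = -2136693/211 + 12554 = 512201/211 ≈ 2427.5)
L + D(-204, S(-11)) = 512201/211 + 82 = 529503/211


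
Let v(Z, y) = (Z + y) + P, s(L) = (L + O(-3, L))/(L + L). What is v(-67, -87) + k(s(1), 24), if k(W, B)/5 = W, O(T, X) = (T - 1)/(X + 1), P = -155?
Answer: -623/2 ≈ -311.50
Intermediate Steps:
O(T, X) = (-1 + T)/(1 + X)
s(L) = (L - 4/(1 + L))/(2*L) (s(L) = (L + (-1 - 3)/(1 + L))/(L + L) = (L - 4/(1 + L))/((2*L)) = (L - 4/(1 + L))*(1/(2*L)) = (L - 4/(1 + L))/(2*L))
k(W, B) = 5*W
v(Z, y) = -155 + Z + y (v(Z, y) = (Z + y) - 155 = -155 + Z + y)
v(-67, -87) + k(s(1), 24) = (-155 - 67 - 87) + 5*((1/2)*(-4 + 1*(1 + 1))/(1*(1 + 1))) = -309 + 5*((1/2)*1*(-4 + 1*2)/2) = -309 + 5*((1/2)*1*(1/2)*(-4 + 2)) = -309 + 5*((1/2)*1*(1/2)*(-2)) = -309 + 5*(-1/2) = -309 - 5/2 = -623/2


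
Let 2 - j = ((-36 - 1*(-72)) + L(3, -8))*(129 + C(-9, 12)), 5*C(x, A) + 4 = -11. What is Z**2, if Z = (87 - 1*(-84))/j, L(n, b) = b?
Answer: 29241/12432676 ≈ 0.0023519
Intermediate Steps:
C(x, A) = -3 (C(x, A) = -4/5 + (1/5)*(-11) = -4/5 - 11/5 = -3)
j = -3526 (j = 2 - ((-36 - 1*(-72)) - 8)*(129 - 3) = 2 - ((-36 + 72) - 8)*126 = 2 - (36 - 8)*126 = 2 - 28*126 = 2 - 1*3528 = 2 - 3528 = -3526)
Z = -171/3526 (Z = (87 - 1*(-84))/(-3526) = (87 + 84)*(-1/3526) = 171*(-1/3526) = -171/3526 ≈ -0.048497)
Z**2 = (-171/3526)**2 = 29241/12432676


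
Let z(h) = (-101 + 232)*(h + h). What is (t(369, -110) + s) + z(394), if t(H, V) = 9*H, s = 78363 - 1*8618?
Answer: 176294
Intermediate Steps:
z(h) = 262*h (z(h) = 131*(2*h) = 262*h)
s = 69745 (s = 78363 - 8618 = 69745)
(t(369, -110) + s) + z(394) = (9*369 + 69745) + 262*394 = (3321 + 69745) + 103228 = 73066 + 103228 = 176294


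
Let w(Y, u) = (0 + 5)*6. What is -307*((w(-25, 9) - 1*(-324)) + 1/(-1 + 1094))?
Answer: -118785361/1093 ≈ -1.0868e+5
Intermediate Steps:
w(Y, u) = 30 (w(Y, u) = 5*6 = 30)
-307*((w(-25, 9) - 1*(-324)) + 1/(-1 + 1094)) = -307*((30 - 1*(-324)) + 1/(-1 + 1094)) = -307*((30 + 324) + 1/1093) = -307*(354 + 1/1093) = -307*386923/1093 = -118785361/1093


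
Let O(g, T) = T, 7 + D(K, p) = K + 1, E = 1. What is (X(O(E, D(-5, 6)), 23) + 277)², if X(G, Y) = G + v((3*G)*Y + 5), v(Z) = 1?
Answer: 71289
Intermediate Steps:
D(K, p) = -6 + K (D(K, p) = -7 + (K + 1) = -7 + (1 + K) = -6 + K)
X(G, Y) = 1 + G (X(G, Y) = G + 1 = 1 + G)
(X(O(E, D(-5, 6)), 23) + 277)² = ((1 + (-6 - 5)) + 277)² = ((1 - 11) + 277)² = (-10 + 277)² = 267² = 71289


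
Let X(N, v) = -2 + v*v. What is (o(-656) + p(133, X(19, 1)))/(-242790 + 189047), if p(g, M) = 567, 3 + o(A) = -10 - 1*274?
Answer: -280/53743 ≈ -0.0052100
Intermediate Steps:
X(N, v) = -2 + v**2
o(A) = -287 (o(A) = -3 + (-10 - 1*274) = -3 + (-10 - 274) = -3 - 284 = -287)
(o(-656) + p(133, X(19, 1)))/(-242790 + 189047) = (-287 + 567)/(-242790 + 189047) = 280/(-53743) = 280*(-1/53743) = -280/53743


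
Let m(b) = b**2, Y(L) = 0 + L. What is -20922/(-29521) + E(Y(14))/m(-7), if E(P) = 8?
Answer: 1261346/1446529 ≈ 0.87198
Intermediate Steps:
Y(L) = L
-20922/(-29521) + E(Y(14))/m(-7) = -20922/(-29521) + 8/((-7)**2) = -20922*(-1/29521) + 8/49 = 20922/29521 + 8*(1/49) = 20922/29521 + 8/49 = 1261346/1446529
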